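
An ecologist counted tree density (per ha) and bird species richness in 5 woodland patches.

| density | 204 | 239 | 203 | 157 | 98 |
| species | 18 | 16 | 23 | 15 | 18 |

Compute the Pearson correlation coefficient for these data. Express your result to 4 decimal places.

n = 5, Σx = 901, Σy = 90, Σx² = 174199, Σy² = 1658, Σxy = 16284
nΣxy − ΣxΣy = 81420 − 81090 = 330
nΣx² − (Σx)² = 870995 − 811801 = 59194; nΣy² − (Σy)² = 8290 − 8100 = 190
r = 330 / √(59194 × 190) = 330 / 3353.6339 ≈ 0.0984

0.0984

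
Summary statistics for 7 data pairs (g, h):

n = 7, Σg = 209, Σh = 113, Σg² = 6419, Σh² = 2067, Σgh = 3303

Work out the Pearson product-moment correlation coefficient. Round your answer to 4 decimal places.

-0.3400

r = (nΣgh − ΣgΣh) / √[(nΣg² − (Σg)²)(nΣh² − (Σh)²)]
Numerator: 7×3303 − 209×113 = -496
Denominator: √[(44933 − 43681)(14469 − 12769)] = √[1252 × 1700] = 1458.9037
r = -496 / 1458.9037 ≈ -0.3400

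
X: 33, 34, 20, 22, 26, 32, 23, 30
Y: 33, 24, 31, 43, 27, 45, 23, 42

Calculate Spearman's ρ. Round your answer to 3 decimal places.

Rank X: 7, 8, 1, 2, 4, 6, 3, 5
Rank Y: 5, 2, 4, 7, 3, 8, 1, 6
d = rank(X) − rank(Y): 2, 6, -3, -5, 1, -2, 2, -1; Σd² = 84
ρ = 1 − 6Σd² / [n(n²−1)] = 1 − 6×84 / (8×63) = 1 − 504/504 ≈ 0.000

0.000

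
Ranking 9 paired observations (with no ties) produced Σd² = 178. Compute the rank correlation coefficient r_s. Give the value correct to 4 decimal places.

ρ = 1 − 6Σd² / [n(n²−1)] = 1 − 6×178 / (9×80)
  = 1 − 1068/720 = 1 − 1.48333 ≈ -0.4833

-0.4833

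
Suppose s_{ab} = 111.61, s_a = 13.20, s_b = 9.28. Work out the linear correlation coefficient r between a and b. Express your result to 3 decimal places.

0.911

r = Cov(a,b) / (s_a · s_b) = 111.61 / (13.20 × 9.28)
  = 111.61 / 122.4960 ≈ 0.911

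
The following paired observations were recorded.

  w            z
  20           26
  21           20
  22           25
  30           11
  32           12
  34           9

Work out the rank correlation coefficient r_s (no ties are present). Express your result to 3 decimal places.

-0.886

Rank w: 1, 2, 3, 4, 5, 6
Rank z: 6, 4, 5, 2, 3, 1
d = rank(w) − rank(z): -5, -2, -2, 2, 2, 5; Σd² = 66
ρ = 1 − 6Σd² / [n(n²−1)] = 1 − 6×66 / (6×35) = 1 − 396/210 ≈ -0.886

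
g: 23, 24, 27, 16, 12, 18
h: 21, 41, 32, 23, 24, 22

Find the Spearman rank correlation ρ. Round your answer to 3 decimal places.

0.371

Rank g: 4, 5, 6, 2, 1, 3
Rank h: 1, 6, 5, 3, 4, 2
d = rank(g) − rank(h): 3, -1, 1, -1, -3, 1; Σd² = 22
ρ = 1 − 6Σd² / [n(n²−1)] = 1 − 6×22 / (6×35) = 1 − 132/210 ≈ 0.371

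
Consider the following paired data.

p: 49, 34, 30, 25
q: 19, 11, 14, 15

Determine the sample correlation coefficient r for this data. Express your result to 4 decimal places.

0.6291

n = 4, Σp = 138, Σq = 59, Σp² = 5082, Σq² = 903, Σpq = 2100
nΣpq − ΣpΣq = 8400 − 8142 = 258
nΣp² − (Σp)² = 20328 − 19044 = 1284; nΣq² − (Σq)² = 3612 − 3481 = 131
r = 258 / √(1284 × 131) = 258 / 410.1268 ≈ 0.6291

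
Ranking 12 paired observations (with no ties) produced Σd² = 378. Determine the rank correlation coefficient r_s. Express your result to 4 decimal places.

-0.3217

ρ = 1 − 6Σd² / [n(n²−1)] = 1 − 6×378 / (12×143)
  = 1 − 2268/1716 = 1 − 1.32168 ≈ -0.3217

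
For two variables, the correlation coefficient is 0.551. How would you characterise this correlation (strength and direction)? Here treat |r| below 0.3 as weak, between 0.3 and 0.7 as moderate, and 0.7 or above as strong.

moderate positive

r = 0.551 > 0 so the relationship is positive.
|r| = 0.551, which falls in the moderate range.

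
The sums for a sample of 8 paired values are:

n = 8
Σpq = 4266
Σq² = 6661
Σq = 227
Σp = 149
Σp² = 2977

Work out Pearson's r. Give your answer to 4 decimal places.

r = (nΣpq − ΣpΣq) / √[(nΣp² − (Σp)²)(nΣq² − (Σq)²)]
Numerator: 8×4266 − 149×227 = 305
Denominator: √[(23816 − 22201)(53288 − 51529)] = √[1615 × 1759] = 1685.4628
r = 305 / 1685.4628 ≈ 0.1810

0.1810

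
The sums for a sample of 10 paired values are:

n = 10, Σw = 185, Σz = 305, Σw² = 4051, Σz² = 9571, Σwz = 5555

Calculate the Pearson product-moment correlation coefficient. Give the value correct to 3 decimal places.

r = (nΣwz − ΣwΣz) / √[(nΣw² − (Σw)²)(nΣz² − (Σz)²)]
Numerator: 10×5555 − 185×305 = -875
Denominator: √[(40510 − 34225)(95710 − 93025)] = √[6285 × 2685] = 4107.9466
r = -875 / 4107.9466 ≈ -0.213

-0.213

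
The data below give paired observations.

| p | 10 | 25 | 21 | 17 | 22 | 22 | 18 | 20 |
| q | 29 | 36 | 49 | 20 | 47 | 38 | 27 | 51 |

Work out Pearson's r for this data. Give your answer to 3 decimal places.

n = 8, Σp = 155, Σq = 297, Σp² = 3147, Σq² = 11921, Σpq = 5935
nΣpq − ΣpΣq = 47480 − 46035 = 1445
nΣp² − (Σp)² = 25176 − 24025 = 1151; nΣq² − (Σq)² = 95368 − 88209 = 7159
r = 1445 / √(1151 × 7159) = 1445 / 2870.5416 ≈ 0.503

0.503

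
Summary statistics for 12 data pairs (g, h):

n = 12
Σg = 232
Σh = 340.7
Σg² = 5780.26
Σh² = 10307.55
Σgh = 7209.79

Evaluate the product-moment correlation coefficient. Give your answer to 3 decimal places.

r = (nΣgh − ΣgΣh) / √[(nΣg² − (Σg)²)(nΣh² − (Σh)²)]
Numerator: 12×7209.79 − 232×340.7 = 7475.08
Denominator: √[(69363.12 − 53824)(123690.6 − 116076.49)] = √[15539.12 × 7614.11] = 10877.3420
r = 7475.08 / 10877.3420 ≈ 0.687

0.687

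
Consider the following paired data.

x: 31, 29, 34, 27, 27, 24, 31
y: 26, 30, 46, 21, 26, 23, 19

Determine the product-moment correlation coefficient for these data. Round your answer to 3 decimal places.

0.619

n = 7, Σx = 203, Σy = 191, Σx² = 5953, Σy² = 5699, Σxy = 5650
nΣxy − ΣxΣy = 39550 − 38773 = 777
nΣx² − (Σx)² = 41671 − 41209 = 462; nΣy² − (Σy)² = 39893 − 36481 = 3412
r = 777 / √(462 × 3412) = 777 / 1255.5254 ≈ 0.619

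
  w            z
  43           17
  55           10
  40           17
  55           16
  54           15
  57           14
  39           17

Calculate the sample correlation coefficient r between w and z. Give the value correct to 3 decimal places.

n = 7, Σw = 343, Σz = 106, Σw² = 17185, Σz² = 1644, Σwz = 5112
nΣwz − ΣwΣz = 35784 − 36358 = -574
nΣw² − (Σw)² = 120295 − 117649 = 2646; nΣz² − (Σz)² = 11508 − 11236 = 272
r = -574 / √(2646 × 272) = -574 / 848.3584 ≈ -0.677

-0.677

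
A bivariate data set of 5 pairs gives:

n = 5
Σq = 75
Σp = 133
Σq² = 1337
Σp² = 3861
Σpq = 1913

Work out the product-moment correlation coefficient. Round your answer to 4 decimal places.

-0.3133

r = (nΣpq − ΣpΣq) / √[(nΣp² − (Σp)²)(nΣq² − (Σq)²)]
Numerator: 5×1913 − 133×75 = -410
Denominator: √[(19305 − 17689)(6685 − 5625)] = √[1616 × 1060] = 1308.8010
r = -410 / 1308.8010 ≈ -0.3133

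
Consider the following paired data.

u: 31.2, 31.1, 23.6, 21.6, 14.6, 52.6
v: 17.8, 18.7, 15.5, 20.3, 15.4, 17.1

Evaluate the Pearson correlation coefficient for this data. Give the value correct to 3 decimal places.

n = 6, Σu = 174.7, Σv = 104.8, Σu² = 5944.09, Σv² = 1848.44, Σuv = 3065.51
nΣuv − ΣuΣv = 18393.06 − 18308.56 = 84.5
nΣu² − (Σu)² = 35664.54 − 30520.09 = 5144.45; nΣv² − (Σv)² = 11090.64 − 10983.04 = 107.6
r = 84.5 / √(5144.45 × 107.6) = 84.5 / 744.0046 ≈ 0.114

0.114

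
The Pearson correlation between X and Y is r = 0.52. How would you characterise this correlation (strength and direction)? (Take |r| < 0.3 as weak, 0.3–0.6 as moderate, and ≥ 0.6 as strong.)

moderate positive

r = 0.52 > 0 so the relationship is positive.
|r| = 0.52, which falls in the moderate range.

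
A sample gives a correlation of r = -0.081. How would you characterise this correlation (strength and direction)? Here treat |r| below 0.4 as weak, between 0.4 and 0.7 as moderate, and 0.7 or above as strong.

weak negative

r = -0.081 < 0 so the relationship is negative.
|r| = 0.081, which falls in the weak range.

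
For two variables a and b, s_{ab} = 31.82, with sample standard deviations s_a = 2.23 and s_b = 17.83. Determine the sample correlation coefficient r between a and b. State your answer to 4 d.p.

0.8003

r = Cov(a,b) / (s_a · s_b) = 31.82 / (2.23 × 17.83)
  = 31.82 / 39.7609 ≈ 0.8003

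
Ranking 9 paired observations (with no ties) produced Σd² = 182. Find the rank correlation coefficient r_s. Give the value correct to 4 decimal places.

ρ = 1 − 6Σd² / [n(n²−1)] = 1 − 6×182 / (9×80)
  = 1 − 1092/720 = 1 − 1.51667 ≈ -0.5167

-0.5167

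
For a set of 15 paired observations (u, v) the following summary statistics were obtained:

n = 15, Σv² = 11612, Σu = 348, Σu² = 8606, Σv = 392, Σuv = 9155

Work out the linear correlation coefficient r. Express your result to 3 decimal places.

r = (nΣuv − ΣuΣv) / √[(nΣu² − (Σu)²)(nΣv² − (Σv)²)]
Numerator: 15×9155 − 348×392 = 909
Denominator: √[(129090 − 121104)(174180 − 153664)] = √[7986 × 20516] = 12800.0303
r = 909 / 12800.0303 ≈ 0.071

0.071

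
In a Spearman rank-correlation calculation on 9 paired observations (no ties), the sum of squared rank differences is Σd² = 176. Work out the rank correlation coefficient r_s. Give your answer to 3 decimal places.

-0.467

ρ = 1 − 6Σd² / [n(n²−1)] = 1 − 6×176 / (9×80)
  = 1 − 1056/720 = 1 − 1.4667 ≈ -0.467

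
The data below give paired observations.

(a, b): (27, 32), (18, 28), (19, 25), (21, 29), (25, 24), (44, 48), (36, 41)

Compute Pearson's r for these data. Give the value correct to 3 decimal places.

0.933

n = 7, Σa = 190, Σb = 227, Σa² = 5712, Σb² = 7835, Σab = 6640
nΣab − ΣaΣb = 46480 − 43130 = 3350
nΣa² − (Σa)² = 39984 − 36100 = 3884; nΣb² − (Σb)² = 54845 − 51529 = 3316
r = 3350 / √(3884 × 3316) = 3350 / 3588.7803 ≈ 0.933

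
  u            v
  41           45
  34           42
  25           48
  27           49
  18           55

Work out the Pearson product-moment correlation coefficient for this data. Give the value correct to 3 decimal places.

n = 5, Σu = 145, Σv = 239, Σu² = 4515, Σv² = 11519, Σuv = 6786
nΣuv − ΣuΣv = 33930 − 34655 = -725
nΣu² − (Σu)² = 22575 − 21025 = 1550; nΣv² − (Σv)² = 57595 − 57121 = 474
r = -725 / √(1550 × 474) = -725 / 857.1464 ≈ -0.846

-0.846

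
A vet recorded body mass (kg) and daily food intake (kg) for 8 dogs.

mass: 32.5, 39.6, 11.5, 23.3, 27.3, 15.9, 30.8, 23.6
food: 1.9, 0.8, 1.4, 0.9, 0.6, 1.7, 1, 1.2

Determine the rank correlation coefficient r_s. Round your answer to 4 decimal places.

Rank mass: 7, 8, 1, 3, 5, 2, 6, 4
Rank food: 8, 2, 6, 3, 1, 7, 4, 5
d = rank(mass) − rank(food): -1, 6, -5, 0, 4, -5, 2, -1; Σd² = 108
ρ = 1 − 6Σd² / [n(n²−1)] = 1 − 6×108 / (8×63) = 1 − 648/504 ≈ -0.2857

-0.2857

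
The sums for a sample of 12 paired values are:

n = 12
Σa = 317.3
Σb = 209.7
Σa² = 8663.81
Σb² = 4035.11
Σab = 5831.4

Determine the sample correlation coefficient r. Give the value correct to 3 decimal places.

0.900

r = (nΣab − ΣaΣb) / √[(nΣa² − (Σa)²)(nΣb² − (Σb)²)]
Numerator: 12×5831.4 − 317.3×209.7 = 3438.99
Denominator: √[(103965.72 − 100679.29)(48421.32 − 43974.09)] = √[3286.43 × 4447.23] = 3823.0237
r = 3438.99 / 3823.0237 ≈ 0.900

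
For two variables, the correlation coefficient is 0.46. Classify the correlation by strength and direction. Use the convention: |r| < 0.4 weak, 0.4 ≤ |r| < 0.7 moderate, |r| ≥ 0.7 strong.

r = 0.46 > 0 so the relationship is positive.
|r| = 0.46, which falls in the moderate range.

moderate positive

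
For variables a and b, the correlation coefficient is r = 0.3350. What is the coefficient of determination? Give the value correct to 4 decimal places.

r² = (0.3350)² = 0.1122

0.1122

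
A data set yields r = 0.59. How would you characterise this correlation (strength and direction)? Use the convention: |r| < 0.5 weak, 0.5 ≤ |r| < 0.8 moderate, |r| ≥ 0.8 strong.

r = 0.59 > 0 so the relationship is positive.
|r| = 0.59, which falls in the moderate range.

moderate positive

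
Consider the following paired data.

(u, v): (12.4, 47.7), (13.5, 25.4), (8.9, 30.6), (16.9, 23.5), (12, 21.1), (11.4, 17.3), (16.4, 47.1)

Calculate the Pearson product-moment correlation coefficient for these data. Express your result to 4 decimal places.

0.2230

n = 7, Σu = 91.5, Σv = 212.7, Σu² = 1243.75, Σv² = 7371.97, Σuv = 2826.73
nΣuv − ΣuΣv = 19787.11 − 19462.05 = 325.06
nΣu² − (Σu)² = 8706.25 − 8372.25 = 334; nΣv² − (Σv)² = 51603.79 − 45241.29 = 6362.5
r = 325.06 / √(334 × 6362.5) = 325.06 / 1457.7637 ≈ 0.2230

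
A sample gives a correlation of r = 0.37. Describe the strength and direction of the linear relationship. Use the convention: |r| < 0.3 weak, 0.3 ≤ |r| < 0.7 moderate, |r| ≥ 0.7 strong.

r = 0.37 > 0 so the relationship is positive.
|r| = 0.37, which falls in the moderate range.

moderate positive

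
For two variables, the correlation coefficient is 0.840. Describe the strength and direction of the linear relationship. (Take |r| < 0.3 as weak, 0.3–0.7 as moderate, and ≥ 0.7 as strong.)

r = 0.840 > 0 so the relationship is positive.
|r| = 0.840, which falls in the strong range.

strong positive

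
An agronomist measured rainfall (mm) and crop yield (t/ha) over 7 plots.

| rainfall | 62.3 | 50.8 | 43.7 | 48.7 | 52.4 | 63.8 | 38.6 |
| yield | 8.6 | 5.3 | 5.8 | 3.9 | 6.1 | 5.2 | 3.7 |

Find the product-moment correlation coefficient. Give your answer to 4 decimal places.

0.6218

n = 7, Σx = 360.3, Σy = 38.6, Σx² = 19049.47, Σy² = 228.84, Σxy = 2042.63
nΣxy − ΣxΣy = 14298.41 − 13907.58 = 390.83
nΣx² − (Σx)² = 133346.29 − 129816.09 = 3530.2; nΣy² − (Σy)² = 1601.88 − 1489.96 = 111.92
r = 390.83 / √(3530.2 × 111.92) = 390.83 / 628.5698 ≈ 0.6218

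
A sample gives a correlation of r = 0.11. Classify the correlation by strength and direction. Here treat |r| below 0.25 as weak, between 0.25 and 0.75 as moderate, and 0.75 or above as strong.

weak positive

r = 0.11 > 0 so the relationship is positive.
|r| = 0.11, which falls in the weak range.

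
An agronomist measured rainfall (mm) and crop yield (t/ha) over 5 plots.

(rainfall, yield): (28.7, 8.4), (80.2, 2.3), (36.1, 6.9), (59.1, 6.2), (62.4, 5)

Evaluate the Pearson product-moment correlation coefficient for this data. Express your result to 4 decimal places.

-0.9515

n = 5, Σx = 266.5, Σy = 28.8, Σx² = 15945.51, Σy² = 186.9, Σxy = 1353.05
nΣxy − ΣxΣy = 6765.25 − 7675.2 = -909.95
nΣx² − (Σx)² = 79727.55 − 71022.25 = 8705.3; nΣy² − (Σy)² = 934.5 − 829.44 = 105.06
r = -909.95 / √(8705.3 × 105.06) = -909.95 / 956.3361 ≈ -0.9515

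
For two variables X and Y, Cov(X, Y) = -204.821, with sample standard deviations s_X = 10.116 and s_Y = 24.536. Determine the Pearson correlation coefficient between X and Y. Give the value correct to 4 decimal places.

-0.8252

r = Cov(X,Y) / (s_X · s_Y) = -204.821 / (10.116 × 24.536)
  = -204.821 / 248.2062 ≈ -0.8252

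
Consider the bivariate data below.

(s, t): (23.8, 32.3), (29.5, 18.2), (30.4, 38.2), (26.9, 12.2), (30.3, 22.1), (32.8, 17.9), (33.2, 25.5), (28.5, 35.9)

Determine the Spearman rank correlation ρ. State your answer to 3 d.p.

0.024

Rank s: 1, 4, 6, 2, 5, 7, 8, 3
Rank t: 6, 3, 8, 1, 4, 2, 5, 7
d = rank(s) − rank(t): -5, 1, -2, 1, 1, 5, 3, -4; Σd² = 82
ρ = 1 − 6Σd² / [n(n²−1)] = 1 − 6×82 / (8×63) = 1 − 492/504 ≈ 0.024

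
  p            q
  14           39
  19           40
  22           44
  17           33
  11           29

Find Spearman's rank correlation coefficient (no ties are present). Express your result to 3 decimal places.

0.900

Rank p: 2, 4, 5, 3, 1
Rank q: 3, 4, 5, 2, 1
d = rank(p) − rank(q): -1, 0, 0, 1, 0; Σd² = 2
ρ = 1 − 6Σd² / [n(n²−1)] = 1 − 6×2 / (5×24) = 1 − 12/120 ≈ 0.900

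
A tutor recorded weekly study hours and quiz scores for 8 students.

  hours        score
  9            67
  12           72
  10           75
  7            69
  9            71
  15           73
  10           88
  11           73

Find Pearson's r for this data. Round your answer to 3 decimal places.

0.155

n = 8, Σx = 83, Σy = 588, Σx² = 901, Σy² = 43502, Σxy = 6117
nΣxy − ΣxΣy = 48936 − 48804 = 132
nΣx² − (Σx)² = 7208 − 6889 = 319; nΣy² − (Σy)² = 348016 − 345744 = 2272
r = 132 / √(319 × 2272) = 132 / 851.3331 ≈ 0.155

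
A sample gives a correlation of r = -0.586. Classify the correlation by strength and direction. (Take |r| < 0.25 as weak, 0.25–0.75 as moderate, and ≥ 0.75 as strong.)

r = -0.586 < 0 so the relationship is negative.
|r| = 0.586, which falls in the moderate range.

moderate negative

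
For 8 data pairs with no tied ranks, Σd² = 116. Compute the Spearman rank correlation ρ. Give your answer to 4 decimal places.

ρ = 1 − 6Σd² / [n(n²−1)] = 1 − 6×116 / (8×63)
  = 1 − 696/504 = 1 − 1.38095 ≈ -0.3810

-0.3810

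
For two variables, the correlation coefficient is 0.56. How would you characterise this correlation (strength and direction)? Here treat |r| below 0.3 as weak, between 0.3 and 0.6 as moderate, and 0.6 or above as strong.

r = 0.56 > 0 so the relationship is positive.
|r| = 0.56, which falls in the moderate range.

moderate positive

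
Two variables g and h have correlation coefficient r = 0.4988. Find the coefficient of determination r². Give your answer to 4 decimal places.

r² = (0.4988)² = 0.2488

0.2488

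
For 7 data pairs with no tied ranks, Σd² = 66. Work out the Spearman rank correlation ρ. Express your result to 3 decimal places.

-0.179

ρ = 1 − 6Σd² / [n(n²−1)] = 1 − 6×66 / (7×48)
  = 1 − 396/336 = 1 − 1.1786 ≈ -0.179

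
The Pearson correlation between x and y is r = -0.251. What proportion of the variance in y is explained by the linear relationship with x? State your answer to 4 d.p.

0.0630

r² = (-0.251)² = 0.0630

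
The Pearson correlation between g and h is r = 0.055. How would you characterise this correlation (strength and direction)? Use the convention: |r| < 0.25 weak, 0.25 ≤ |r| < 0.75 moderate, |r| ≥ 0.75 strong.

weak positive

r = 0.055 > 0 so the relationship is positive.
|r| = 0.055, which falls in the weak range.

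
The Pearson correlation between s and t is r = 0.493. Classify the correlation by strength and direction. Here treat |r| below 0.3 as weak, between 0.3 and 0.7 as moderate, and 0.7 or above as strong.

r = 0.493 > 0 so the relationship is positive.
|r| = 0.493, which falls in the moderate range.

moderate positive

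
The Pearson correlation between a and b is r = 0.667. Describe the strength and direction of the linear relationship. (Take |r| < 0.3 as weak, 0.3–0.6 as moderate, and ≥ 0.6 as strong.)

strong positive

r = 0.667 > 0 so the relationship is positive.
|r| = 0.667, which falls in the strong range.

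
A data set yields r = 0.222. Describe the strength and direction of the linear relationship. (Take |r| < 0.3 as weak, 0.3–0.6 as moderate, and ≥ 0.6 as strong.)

r = 0.222 > 0 so the relationship is positive.
|r| = 0.222, which falls in the weak range.

weak positive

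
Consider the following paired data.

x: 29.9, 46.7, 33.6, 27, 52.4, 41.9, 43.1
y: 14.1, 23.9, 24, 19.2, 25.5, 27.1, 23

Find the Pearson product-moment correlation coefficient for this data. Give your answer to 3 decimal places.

0.711

n = 7, Σx = 274.6, Σy = 156.8, Σx² = 11291.84, Σy² = 3628.32, Σxy = 6325.51
nΣxy − ΣxΣy = 44278.57 − 43057.28 = 1221.29
nΣx² − (Σx)² = 79042.88 − 75405.16 = 3637.72; nΣy² − (Σy)² = 25398.24 − 24586.24 = 812
r = 1221.29 / √(3637.72 × 812) = 1221.29 / 1718.6706 ≈ 0.711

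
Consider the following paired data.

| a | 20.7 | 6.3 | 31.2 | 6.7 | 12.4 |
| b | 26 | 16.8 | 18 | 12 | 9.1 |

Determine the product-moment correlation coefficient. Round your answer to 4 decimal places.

0.4859

n = 5, Σa = 77.3, Σb = 81.9, Σa² = 1640.27, Σb² = 1509.05, Σab = 1398.88
nΣab − ΣaΣb = 6994.4 − 6330.87 = 663.53
nΣa² − (Σa)² = 8201.35 − 5975.29 = 2226.06; nΣb² − (Σb)² = 7545.25 − 6707.61 = 837.64
r = 663.53 / √(2226.06 × 837.64) = 663.53 / 1365.5171 ≈ 0.4859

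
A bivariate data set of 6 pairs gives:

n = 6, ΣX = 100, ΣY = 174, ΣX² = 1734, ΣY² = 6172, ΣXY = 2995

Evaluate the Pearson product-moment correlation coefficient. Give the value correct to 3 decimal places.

0.345

r = (nΣXY − ΣXΣY) / √[(nΣX² − (ΣX)²)(nΣY² − (ΣY)²)]
Numerator: 6×2995 − 100×174 = 570
Denominator: √[(10404 − 10000)(37032 − 30276)] = √[404 × 6756] = 1652.0968
r = 570 / 1652.0968 ≈ 0.345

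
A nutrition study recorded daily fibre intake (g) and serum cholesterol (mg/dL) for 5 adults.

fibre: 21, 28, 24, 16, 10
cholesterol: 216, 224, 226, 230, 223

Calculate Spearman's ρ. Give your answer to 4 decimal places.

0.1000

Rank fibre: 3, 5, 4, 2, 1
Rank cholesterol: 1, 3, 4, 5, 2
d = rank(fibre) − rank(cholesterol): 2, 2, 0, -3, -1; Σd² = 18
ρ = 1 − 6Σd² / [n(n²−1)] = 1 − 6×18 / (5×24) = 1 − 108/120 ≈ 0.1000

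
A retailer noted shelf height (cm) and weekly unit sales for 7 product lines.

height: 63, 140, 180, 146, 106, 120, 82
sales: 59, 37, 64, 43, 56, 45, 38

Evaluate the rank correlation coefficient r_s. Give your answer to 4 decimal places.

Rank height: 1, 5, 7, 6, 3, 4, 2
Rank sales: 6, 1, 7, 3, 5, 4, 2
d = rank(height) − rank(sales): -5, 4, 0, 3, -2, 0, 0; Σd² = 54
ρ = 1 − 6Σd² / [n(n²−1)] = 1 − 6×54 / (7×48) = 1 − 324/336 ≈ 0.0357

0.0357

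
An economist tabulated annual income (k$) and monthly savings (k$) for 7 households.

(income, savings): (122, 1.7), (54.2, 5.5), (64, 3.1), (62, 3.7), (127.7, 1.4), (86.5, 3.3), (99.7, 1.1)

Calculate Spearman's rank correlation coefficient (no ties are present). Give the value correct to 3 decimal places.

Rank income: 6, 1, 3, 2, 7, 4, 5
Rank savings: 3, 7, 4, 6, 2, 5, 1
d = rank(income) − rank(savings): 3, -6, -1, -4, 5, -1, 4; Σd² = 104
ρ = 1 − 6Σd² / [n(n²−1)] = 1 − 6×104 / (7×48) = 1 − 624/336 ≈ -0.857

-0.857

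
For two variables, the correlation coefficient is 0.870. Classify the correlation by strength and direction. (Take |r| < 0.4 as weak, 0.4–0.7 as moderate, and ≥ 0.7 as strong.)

r = 0.870 > 0 so the relationship is positive.
|r| = 0.870, which falls in the strong range.

strong positive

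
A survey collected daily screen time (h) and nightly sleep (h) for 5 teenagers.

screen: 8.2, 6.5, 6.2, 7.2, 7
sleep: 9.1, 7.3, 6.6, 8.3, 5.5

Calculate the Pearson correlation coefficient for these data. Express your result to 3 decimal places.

0.672

n = 5, Σx = 35.1, Σy = 36.8, Σx² = 248.77, Σy² = 278.8, Σxy = 261.25
nΣxy − ΣxΣy = 1306.25 − 1291.68 = 14.57
nΣx² − (Σx)² = 1243.85 − 1232.01 = 11.84; nΣy² − (Σy)² = 1394 − 1354.24 = 39.76
r = 14.57 / √(11.84 × 39.76) = 14.57 / 21.6970 ≈ 0.672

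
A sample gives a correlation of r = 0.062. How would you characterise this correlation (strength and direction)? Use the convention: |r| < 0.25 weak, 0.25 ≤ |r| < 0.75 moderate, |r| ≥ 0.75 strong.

r = 0.062 > 0 so the relationship is positive.
|r| = 0.062, which falls in the weak range.

weak positive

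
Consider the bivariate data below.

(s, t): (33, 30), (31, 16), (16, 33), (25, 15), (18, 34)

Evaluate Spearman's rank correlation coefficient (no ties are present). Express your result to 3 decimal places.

Rank s: 5, 4, 1, 3, 2
Rank t: 3, 2, 4, 1, 5
d = rank(s) − rank(t): 2, 2, -3, 2, -3; Σd² = 30
ρ = 1 − 6Σd² / [n(n²−1)] = 1 − 6×30 / (5×24) = 1 − 180/120 ≈ -0.500

-0.500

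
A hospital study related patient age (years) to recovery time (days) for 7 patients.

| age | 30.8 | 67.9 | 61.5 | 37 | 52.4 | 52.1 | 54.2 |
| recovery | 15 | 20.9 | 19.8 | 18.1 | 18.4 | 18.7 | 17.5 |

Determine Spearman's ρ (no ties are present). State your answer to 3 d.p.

Rank age: 1, 7, 6, 2, 4, 3, 5
Rank recovery: 1, 7, 6, 3, 4, 5, 2
d = rank(age) − rank(recovery): 0, 0, 0, -1, 0, -2, 3; Σd² = 14
ρ = 1 − 6Σd² / [n(n²−1)] = 1 − 6×14 / (7×48) = 1 − 84/336 ≈ 0.750

0.750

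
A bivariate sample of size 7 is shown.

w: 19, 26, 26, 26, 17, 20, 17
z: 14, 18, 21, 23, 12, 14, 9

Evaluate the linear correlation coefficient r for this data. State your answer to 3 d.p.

0.937

n = 7, Σw = 151, Σz = 111, Σw² = 3367, Σz² = 1911, Σwz = 2515
nΣwz − ΣwΣz = 17605 − 16761 = 844
nΣw² − (Σw)² = 23569 − 22801 = 768; nΣz² − (Σz)² = 13377 − 12321 = 1056
r = 844 / √(768 × 1056) = 844 / 900.5598 ≈ 0.937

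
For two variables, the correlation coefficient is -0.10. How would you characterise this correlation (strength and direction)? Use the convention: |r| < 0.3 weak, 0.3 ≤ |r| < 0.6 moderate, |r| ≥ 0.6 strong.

r = -0.10 < 0 so the relationship is negative.
|r| = 0.10, which falls in the weak range.

weak negative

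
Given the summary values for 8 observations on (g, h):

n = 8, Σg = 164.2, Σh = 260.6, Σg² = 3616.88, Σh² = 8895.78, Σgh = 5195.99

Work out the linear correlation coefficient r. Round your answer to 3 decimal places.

r = (nΣgh − ΣgΣh) / √[(nΣg² − (Σg)²)(nΣh² − (Σh)²)]
Numerator: 8×5195.99 − 164.2×260.6 = -1222.6
Denominator: √[(28935.04 − 26961.64)(71166.24 − 67912.36)] = √[1973.4 × 3253.88] = 2534.0100
r = -1222.6 / 2534.0100 ≈ -0.482

-0.482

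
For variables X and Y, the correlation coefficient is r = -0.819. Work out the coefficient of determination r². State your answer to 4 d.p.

r² = (-0.819)² = 0.6708

0.6708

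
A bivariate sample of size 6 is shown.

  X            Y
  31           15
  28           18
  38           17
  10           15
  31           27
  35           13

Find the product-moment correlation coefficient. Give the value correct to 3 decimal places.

0.120

n = 6, ΣX = 173, ΣY = 105, ΣX² = 5475, ΣY² = 1961, ΣXY = 3057
nΣXY − ΣXΣY = 18342 − 18165 = 177
nΣX² − (ΣX)² = 32850 − 29929 = 2921; nΣY² − (ΣY)² = 11766 − 11025 = 741
r = 177 / √(2921 × 741) = 177 / 1471.2107 ≈ 0.120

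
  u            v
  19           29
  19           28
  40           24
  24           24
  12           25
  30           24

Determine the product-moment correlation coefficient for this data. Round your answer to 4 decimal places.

n = 6, Σu = 144, Σv = 154, Σu² = 3942, Σv² = 3978, Σuv = 3639
nΣuv − ΣuΣv = 21834 − 22176 = -342
nΣu² − (Σu)² = 23652 − 20736 = 2916; nΣv² − (Σv)² = 23868 − 23716 = 152
r = -342 / √(2916 × 152) = -342 / 665.7567 ≈ -0.5137

-0.5137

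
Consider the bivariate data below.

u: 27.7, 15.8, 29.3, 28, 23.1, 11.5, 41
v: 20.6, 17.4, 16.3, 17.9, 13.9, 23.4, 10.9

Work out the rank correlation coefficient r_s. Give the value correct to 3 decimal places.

Rank u: 4, 2, 6, 5, 3, 1, 7
Rank v: 6, 4, 3, 5, 2, 7, 1
d = rank(u) − rank(v): -2, -2, 3, 0, 1, -6, 6; Σd² = 90
ρ = 1 − 6Σd² / [n(n²−1)] = 1 − 6×90 / (7×48) = 1 − 540/336 ≈ -0.607

-0.607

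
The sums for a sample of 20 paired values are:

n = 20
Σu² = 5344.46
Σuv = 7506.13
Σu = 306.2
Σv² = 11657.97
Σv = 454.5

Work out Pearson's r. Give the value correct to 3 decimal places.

r = (nΣuv − ΣuΣv) / √[(nΣu² − (Σu)²)(nΣv² − (Σv)²)]
Numerator: 20×7506.13 − 306.2×454.5 = 10954.7
Denominator: √[(106889.2 − 93758.44)(233159.4 − 206570.25)] = √[13130.76 × 26589.15] = 18685.1745
r = 10954.7 / 18685.1745 ≈ 0.586

0.586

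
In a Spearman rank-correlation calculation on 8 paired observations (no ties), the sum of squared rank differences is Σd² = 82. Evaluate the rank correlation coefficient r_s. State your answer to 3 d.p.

ρ = 1 − 6Σd² / [n(n²−1)] = 1 − 6×82 / (8×63)
  = 1 − 492/504 = 1 − 0.9762 ≈ 0.024

0.024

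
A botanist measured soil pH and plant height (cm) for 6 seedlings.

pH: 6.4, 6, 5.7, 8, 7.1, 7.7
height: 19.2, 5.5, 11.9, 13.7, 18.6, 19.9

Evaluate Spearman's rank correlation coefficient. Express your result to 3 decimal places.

0.543

Rank pH: 3, 2, 1, 6, 4, 5
Rank height: 5, 1, 2, 3, 4, 6
d = rank(pH) − rank(height): -2, 1, -1, 3, 0, -1; Σd² = 16
ρ = 1 − 6Σd² / [n(n²−1)] = 1 − 6×16 / (6×35) = 1 − 96/210 ≈ 0.543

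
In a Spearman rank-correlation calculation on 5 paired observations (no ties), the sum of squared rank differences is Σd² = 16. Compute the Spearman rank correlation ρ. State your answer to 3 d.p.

ρ = 1 − 6Σd² / [n(n²−1)] = 1 − 6×16 / (5×24)
  = 1 − 96/120 = 1 − 0.8000 ≈ 0.200

0.200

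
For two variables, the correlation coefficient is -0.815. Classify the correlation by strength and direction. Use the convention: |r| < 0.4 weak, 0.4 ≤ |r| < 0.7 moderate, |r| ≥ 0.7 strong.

r = -0.815 < 0 so the relationship is negative.
|r| = 0.815, which falls in the strong range.

strong negative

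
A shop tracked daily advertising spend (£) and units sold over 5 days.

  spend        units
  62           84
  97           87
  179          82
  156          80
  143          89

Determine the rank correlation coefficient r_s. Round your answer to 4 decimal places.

Rank spend: 1, 2, 5, 4, 3
Rank units: 3, 4, 2, 1, 5
d = rank(spend) − rank(units): -2, -2, 3, 3, -2; Σd² = 30
ρ = 1 − 6Σd² / [n(n²−1)] = 1 − 6×30 / (5×24) = 1 − 180/120 ≈ -0.5000

-0.5000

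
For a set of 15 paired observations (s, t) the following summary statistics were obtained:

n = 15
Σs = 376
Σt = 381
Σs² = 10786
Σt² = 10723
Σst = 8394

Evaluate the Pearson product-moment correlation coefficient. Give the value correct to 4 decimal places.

r = (nΣst − ΣsΣt) / √[(nΣs² − (Σs)²)(nΣt² − (Σt)²)]
Numerator: 15×8394 − 376×381 = -17346
Denominator: √[(161790 − 141376)(160845 − 145161)] = √[20414 × 15684] = 17893.3836
r = -17346 / 17893.3836 ≈ -0.9694

-0.9694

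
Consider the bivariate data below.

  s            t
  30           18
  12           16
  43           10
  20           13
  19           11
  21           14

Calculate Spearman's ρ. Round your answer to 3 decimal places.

-0.200

Rank s: 5, 1, 6, 3, 2, 4
Rank t: 6, 5, 1, 3, 2, 4
d = rank(s) − rank(t): -1, -4, 5, 0, 0, 0; Σd² = 42
ρ = 1 − 6Σd² / [n(n²−1)] = 1 − 6×42 / (6×35) = 1 − 252/210 ≈ -0.200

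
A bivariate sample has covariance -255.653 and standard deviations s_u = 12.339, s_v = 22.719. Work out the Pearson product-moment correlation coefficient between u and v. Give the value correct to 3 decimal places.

r = Cov(u,v) / (s_u · s_v) = -255.653 / (12.339 × 22.719)
  = -255.653 / 280.3297 ≈ -0.912

-0.912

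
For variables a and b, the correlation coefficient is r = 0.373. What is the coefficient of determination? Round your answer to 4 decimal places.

r² = (0.373)² = 0.1391

0.1391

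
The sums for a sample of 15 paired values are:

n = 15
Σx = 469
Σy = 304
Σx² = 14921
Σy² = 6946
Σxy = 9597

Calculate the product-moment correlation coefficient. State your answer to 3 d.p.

r = (nΣxy − ΣxΣy) / √[(nΣx² − (Σx)²)(nΣy² − (Σy)²)]
Numerator: 15×9597 − 469×304 = 1379
Denominator: √[(223815 − 219961)(104190 − 92416)] = √[3854 × 11774] = 6736.2449
r = 1379 / 6736.2449 ≈ 0.205

0.205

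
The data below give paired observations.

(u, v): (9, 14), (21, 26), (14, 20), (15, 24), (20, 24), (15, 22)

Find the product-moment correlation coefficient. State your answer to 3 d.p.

0.914

n = 6, Σu = 94, Σv = 130, Σu² = 1568, Σv² = 2908, Σuv = 2122
nΣuv − ΣuΣv = 12732 − 12220 = 512
nΣu² − (Σu)² = 9408 − 8836 = 572; nΣv² − (Σv)² = 17448 − 16900 = 548
r = 512 / √(572 × 548) = 512 / 559.8714 ≈ 0.914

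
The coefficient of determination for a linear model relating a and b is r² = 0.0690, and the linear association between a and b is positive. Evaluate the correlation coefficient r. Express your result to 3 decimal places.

|r| = √0.0690 = 0.263
The association is positive, so r = 0.263.

0.263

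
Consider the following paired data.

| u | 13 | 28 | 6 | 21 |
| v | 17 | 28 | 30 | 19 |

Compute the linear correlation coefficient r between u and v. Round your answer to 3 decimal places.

n = 4, Σu = 68, Σv = 94, Σu² = 1430, Σv² = 2334, Σuv = 1584
nΣuv − ΣuΣv = 6336 − 6392 = -56
nΣu² − (Σu)² = 5720 − 4624 = 1096; nΣv² − (Σv)² = 9336 − 8836 = 500
r = -56 / √(1096 × 500) = -56 / 740.2702 ≈ -0.076

-0.076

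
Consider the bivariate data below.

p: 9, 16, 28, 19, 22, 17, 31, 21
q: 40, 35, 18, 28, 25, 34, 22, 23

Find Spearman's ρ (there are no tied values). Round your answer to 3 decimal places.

Rank p: 1, 2, 7, 4, 6, 3, 8, 5
Rank q: 8, 7, 1, 5, 4, 6, 2, 3
d = rank(p) − rank(q): -7, -5, 6, -1, 2, -3, 6, 2; Σd² = 164
ρ = 1 − 6Σd² / [n(n²−1)] = 1 − 6×164 / (8×63) = 1 − 984/504 ≈ -0.952

-0.952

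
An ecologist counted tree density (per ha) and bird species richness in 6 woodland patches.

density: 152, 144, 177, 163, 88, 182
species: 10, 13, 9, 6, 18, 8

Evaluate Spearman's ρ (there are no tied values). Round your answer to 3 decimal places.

Rank density: 3, 2, 5, 4, 1, 6
Rank species: 4, 5, 3, 1, 6, 2
d = rank(density) − rank(species): -1, -3, 2, 3, -5, 4; Σd² = 64
ρ = 1 − 6Σd² / [n(n²−1)] = 1 − 6×64 / (6×35) = 1 − 384/210 ≈ -0.829

-0.829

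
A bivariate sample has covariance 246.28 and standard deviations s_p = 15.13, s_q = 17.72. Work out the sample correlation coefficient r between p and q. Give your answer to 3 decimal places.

0.919

r = Cov(p,q) / (s_p · s_q) = 246.28 / (15.13 × 17.72)
  = 246.28 / 268.1036 ≈ 0.919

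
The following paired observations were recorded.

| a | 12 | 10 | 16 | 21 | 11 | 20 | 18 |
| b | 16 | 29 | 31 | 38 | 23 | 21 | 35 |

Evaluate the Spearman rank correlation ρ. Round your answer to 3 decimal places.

Rank a: 3, 1, 4, 7, 2, 6, 5
Rank b: 1, 4, 5, 7, 3, 2, 6
d = rank(a) − rank(b): 2, -3, -1, 0, -1, 4, -1; Σd² = 32
ρ = 1 − 6Σd² / [n(n²−1)] = 1 − 6×32 / (7×48) = 1 − 192/336 ≈ 0.429

0.429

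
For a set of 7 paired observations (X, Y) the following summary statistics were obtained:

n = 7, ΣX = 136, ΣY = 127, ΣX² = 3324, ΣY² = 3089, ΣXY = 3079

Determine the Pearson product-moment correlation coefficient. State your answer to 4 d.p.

r = (nΣXY − ΣXΣY) / √[(nΣX² − (ΣX)²)(nΣY² − (ΣY)²)]
Numerator: 7×3079 − 136×127 = 4281
Denominator: √[(23268 − 18496)(21623 − 16129)] = √[4772 × 5494] = 5120.2898
r = 4281 / 5120.2898 ≈ 0.8361

0.8361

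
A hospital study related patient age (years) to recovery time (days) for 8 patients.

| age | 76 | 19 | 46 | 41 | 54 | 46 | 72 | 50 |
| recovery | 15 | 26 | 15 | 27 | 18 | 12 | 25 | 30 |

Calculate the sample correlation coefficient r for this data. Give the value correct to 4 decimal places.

-0.2700

n = 8, Σx = 404, Σy = 168, Σx² = 22650, Σy² = 3848, Σxy = 8255
nΣxy − ΣxΣy = 66040 − 67872 = -1832
nΣx² − (Σx)² = 181200 − 163216 = 17984; nΣy² − (Σy)² = 30784 − 28224 = 2560
r = -1832 / √(17984 × 2560) = -1832 / 6785.2074 ≈ -0.2700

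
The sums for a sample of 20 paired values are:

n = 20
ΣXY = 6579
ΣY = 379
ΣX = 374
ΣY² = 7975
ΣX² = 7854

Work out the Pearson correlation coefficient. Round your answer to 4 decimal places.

r = (nΣXY − ΣXΣY) / √[(nΣX² − (ΣX)²)(nΣY² − (ΣY)²)]
Numerator: 20×6579 − 374×379 = -10166
Denominator: √[(157080 − 139876)(159500 − 143641)] = √[17204 × 15859] = 16517.8157
r = -10166 / 16517.8157 ≈ -0.6155

-0.6155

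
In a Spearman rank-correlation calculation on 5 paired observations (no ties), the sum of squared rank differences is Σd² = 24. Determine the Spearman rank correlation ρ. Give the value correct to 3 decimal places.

ρ = 1 − 6Σd² / [n(n²−1)] = 1 − 6×24 / (5×24)
  = 1 − 144/120 = 1 − 1.2000 ≈ -0.200

-0.200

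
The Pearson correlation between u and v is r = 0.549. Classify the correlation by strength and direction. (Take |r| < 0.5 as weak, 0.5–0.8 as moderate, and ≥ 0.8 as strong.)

moderate positive

r = 0.549 > 0 so the relationship is positive.
|r| = 0.549, which falls in the moderate range.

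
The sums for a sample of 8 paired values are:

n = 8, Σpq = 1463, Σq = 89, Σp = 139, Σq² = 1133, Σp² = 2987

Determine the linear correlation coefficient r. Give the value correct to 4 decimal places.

r = (nΣpq − ΣpΣq) / √[(nΣp² − (Σp)²)(nΣq² − (Σq)²)]
Numerator: 8×1463 − 139×89 = -667
Denominator: √[(23896 − 19321)(9064 − 7921)] = √[4575 × 1143] = 2286.7499
r = -667 / 2286.7499 ≈ -0.2917

-0.2917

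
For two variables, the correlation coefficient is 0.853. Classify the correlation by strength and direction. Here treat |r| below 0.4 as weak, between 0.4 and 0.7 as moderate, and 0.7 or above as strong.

strong positive

r = 0.853 > 0 so the relationship is positive.
|r| = 0.853, which falls in the strong range.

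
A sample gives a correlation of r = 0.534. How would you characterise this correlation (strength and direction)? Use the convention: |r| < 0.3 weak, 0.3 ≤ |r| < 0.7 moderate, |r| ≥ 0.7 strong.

r = 0.534 > 0 so the relationship is positive.
|r| = 0.534, which falls in the moderate range.

moderate positive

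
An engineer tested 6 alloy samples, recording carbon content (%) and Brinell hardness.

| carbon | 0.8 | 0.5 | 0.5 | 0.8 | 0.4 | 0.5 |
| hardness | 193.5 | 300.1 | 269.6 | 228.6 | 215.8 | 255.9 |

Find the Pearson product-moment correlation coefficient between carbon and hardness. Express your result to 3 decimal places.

n = 6, Σx = 3.5, Σy = 1463.5, Σx² = 2.19, Σy² = 364498.83, Σxy = 836.8
nΣxy − ΣxΣy = 5020.8 − 5122.25 = -101.45
nΣx² − (Σx)² = 13.14 − 12.25 = 0.89; nΣy² − (Σy)² = 2186992.98 − 2141832.25 = 45160.73
r = -101.45 / √(0.89 × 45160.73) = -101.45 / 200.4820 ≈ -0.506

-0.506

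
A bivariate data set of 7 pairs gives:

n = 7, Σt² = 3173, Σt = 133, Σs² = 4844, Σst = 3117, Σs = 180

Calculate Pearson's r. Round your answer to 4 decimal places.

-0.8122

r = (nΣst − ΣsΣt) / √[(nΣs² − (Σs)²)(nΣt² − (Σt)²)]
Numerator: 7×3117 − 180×133 = -2121
Denominator: √[(33908 − 32400)(22211 − 17689)] = √[1508 × 4522] = 2611.3552
r = -2121 / 2611.3552 ≈ -0.8122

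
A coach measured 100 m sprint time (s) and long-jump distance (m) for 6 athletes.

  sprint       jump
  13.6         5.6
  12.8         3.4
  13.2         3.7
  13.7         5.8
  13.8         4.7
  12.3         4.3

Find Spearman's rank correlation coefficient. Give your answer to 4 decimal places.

0.6571

Rank sprint: 4, 2, 3, 5, 6, 1
Rank jump: 5, 1, 2, 6, 4, 3
d = rank(sprint) − rank(jump): -1, 1, 1, -1, 2, -2; Σd² = 12
ρ = 1 − 6Σd² / [n(n²−1)] = 1 − 6×12 / (6×35) = 1 − 72/210 ≈ 0.6571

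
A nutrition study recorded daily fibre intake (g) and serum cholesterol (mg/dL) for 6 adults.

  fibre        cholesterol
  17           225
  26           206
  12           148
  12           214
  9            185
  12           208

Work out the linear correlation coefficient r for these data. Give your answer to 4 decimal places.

n = 6, Σx = 88, Σy = 1186, Σx² = 1478, Σy² = 238250, Σxy = 17686
nΣxy − ΣxΣy = 106116 − 104368 = 1748
nΣx² − (Σx)² = 8868 − 7744 = 1124; nΣy² − (Σy)² = 1429500 − 1406596 = 22904
r = 1748 / √(1124 × 22904) = 1748 / 5073.8640 ≈ 0.3445

0.3445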